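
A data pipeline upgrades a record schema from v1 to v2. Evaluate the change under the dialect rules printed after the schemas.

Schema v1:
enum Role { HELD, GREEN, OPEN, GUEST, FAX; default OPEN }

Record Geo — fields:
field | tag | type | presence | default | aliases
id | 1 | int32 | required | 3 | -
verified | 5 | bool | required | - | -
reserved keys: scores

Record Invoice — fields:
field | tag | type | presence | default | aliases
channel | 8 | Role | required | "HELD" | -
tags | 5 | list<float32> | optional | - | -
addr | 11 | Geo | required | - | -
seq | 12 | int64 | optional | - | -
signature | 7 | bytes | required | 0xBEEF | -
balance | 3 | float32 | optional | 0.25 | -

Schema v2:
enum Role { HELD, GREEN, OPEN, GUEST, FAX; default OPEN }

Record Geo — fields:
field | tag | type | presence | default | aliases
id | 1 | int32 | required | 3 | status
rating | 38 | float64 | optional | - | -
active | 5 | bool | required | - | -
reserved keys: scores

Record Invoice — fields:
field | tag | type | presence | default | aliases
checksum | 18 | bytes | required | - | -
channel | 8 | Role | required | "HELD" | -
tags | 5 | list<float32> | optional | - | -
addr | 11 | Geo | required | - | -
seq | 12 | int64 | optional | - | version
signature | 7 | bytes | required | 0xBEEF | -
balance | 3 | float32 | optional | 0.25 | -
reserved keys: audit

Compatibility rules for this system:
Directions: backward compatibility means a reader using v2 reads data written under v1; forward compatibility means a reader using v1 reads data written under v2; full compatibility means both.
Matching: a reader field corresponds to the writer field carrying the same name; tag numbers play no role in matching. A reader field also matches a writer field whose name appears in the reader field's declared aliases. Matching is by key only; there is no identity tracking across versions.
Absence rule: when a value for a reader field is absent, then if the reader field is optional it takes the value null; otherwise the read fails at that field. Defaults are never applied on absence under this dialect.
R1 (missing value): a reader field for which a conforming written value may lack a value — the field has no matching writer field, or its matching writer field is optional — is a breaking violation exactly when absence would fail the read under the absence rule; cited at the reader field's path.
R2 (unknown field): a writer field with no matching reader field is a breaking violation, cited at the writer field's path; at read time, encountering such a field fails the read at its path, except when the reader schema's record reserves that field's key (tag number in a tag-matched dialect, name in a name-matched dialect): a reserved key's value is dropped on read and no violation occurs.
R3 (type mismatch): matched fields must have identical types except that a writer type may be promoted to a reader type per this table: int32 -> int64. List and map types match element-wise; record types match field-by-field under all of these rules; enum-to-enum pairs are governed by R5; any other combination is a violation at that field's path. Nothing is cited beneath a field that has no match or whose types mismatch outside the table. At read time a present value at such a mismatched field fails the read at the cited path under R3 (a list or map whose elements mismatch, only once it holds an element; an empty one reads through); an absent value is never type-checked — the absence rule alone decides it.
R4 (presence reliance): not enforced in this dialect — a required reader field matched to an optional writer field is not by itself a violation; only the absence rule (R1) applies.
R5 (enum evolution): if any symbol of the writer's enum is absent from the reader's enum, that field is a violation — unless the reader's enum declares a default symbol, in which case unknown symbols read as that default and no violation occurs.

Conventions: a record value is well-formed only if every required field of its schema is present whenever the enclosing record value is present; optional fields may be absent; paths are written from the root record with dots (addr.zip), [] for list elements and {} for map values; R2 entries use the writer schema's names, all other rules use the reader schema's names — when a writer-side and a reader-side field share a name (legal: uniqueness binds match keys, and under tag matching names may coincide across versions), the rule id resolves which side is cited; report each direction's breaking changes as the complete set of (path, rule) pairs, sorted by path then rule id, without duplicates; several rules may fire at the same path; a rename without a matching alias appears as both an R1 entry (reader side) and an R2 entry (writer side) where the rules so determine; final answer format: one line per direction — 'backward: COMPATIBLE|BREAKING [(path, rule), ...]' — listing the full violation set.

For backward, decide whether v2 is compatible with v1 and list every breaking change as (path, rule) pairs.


arrows below run writer -> reader for Invoice
backward pass over Invoice, reader schema v2, writer schema v1:
  no writer field matches reader checksum
  writer required, Role -> Role: reader channel maps from writer channel
  writer optional, list<float32> -> list<float32>: reader tags maps from writer tags
  writer required, Geo -> Geo: reader addr maps from writer addr
  writer optional, int64 -> int64: reader seq maps from writer seq
  writer required, bytes -> bytes: reader signature maps from writer signature
  writer optional, float32 -> float32: reader balance maps from writer balance
  writer required, int32 -> int32: reader addr.id maps from writer addr.id
  no writer field matches reader addr.rating
  no writer field matches reader addr.active
  writer field addr.verified has no reader counterpart
  breaking: (addr.active, R1)
  breaking: (addr.verified, R2)
  breaking: (checksum, R1)
  => backward verdict for Invoice: BREAKING, 3 violation(s)
diffs on Invoice not affecting the asked answer:
  added field rating to record Geo: optional float64, tag 38 (in v2 it sits immediately before active) -> its effect on Invoice is confined to the forward direction, not asked

backward: BREAKING [(addr.active, R1), (addr.verified, R2), (checksum, R1)]


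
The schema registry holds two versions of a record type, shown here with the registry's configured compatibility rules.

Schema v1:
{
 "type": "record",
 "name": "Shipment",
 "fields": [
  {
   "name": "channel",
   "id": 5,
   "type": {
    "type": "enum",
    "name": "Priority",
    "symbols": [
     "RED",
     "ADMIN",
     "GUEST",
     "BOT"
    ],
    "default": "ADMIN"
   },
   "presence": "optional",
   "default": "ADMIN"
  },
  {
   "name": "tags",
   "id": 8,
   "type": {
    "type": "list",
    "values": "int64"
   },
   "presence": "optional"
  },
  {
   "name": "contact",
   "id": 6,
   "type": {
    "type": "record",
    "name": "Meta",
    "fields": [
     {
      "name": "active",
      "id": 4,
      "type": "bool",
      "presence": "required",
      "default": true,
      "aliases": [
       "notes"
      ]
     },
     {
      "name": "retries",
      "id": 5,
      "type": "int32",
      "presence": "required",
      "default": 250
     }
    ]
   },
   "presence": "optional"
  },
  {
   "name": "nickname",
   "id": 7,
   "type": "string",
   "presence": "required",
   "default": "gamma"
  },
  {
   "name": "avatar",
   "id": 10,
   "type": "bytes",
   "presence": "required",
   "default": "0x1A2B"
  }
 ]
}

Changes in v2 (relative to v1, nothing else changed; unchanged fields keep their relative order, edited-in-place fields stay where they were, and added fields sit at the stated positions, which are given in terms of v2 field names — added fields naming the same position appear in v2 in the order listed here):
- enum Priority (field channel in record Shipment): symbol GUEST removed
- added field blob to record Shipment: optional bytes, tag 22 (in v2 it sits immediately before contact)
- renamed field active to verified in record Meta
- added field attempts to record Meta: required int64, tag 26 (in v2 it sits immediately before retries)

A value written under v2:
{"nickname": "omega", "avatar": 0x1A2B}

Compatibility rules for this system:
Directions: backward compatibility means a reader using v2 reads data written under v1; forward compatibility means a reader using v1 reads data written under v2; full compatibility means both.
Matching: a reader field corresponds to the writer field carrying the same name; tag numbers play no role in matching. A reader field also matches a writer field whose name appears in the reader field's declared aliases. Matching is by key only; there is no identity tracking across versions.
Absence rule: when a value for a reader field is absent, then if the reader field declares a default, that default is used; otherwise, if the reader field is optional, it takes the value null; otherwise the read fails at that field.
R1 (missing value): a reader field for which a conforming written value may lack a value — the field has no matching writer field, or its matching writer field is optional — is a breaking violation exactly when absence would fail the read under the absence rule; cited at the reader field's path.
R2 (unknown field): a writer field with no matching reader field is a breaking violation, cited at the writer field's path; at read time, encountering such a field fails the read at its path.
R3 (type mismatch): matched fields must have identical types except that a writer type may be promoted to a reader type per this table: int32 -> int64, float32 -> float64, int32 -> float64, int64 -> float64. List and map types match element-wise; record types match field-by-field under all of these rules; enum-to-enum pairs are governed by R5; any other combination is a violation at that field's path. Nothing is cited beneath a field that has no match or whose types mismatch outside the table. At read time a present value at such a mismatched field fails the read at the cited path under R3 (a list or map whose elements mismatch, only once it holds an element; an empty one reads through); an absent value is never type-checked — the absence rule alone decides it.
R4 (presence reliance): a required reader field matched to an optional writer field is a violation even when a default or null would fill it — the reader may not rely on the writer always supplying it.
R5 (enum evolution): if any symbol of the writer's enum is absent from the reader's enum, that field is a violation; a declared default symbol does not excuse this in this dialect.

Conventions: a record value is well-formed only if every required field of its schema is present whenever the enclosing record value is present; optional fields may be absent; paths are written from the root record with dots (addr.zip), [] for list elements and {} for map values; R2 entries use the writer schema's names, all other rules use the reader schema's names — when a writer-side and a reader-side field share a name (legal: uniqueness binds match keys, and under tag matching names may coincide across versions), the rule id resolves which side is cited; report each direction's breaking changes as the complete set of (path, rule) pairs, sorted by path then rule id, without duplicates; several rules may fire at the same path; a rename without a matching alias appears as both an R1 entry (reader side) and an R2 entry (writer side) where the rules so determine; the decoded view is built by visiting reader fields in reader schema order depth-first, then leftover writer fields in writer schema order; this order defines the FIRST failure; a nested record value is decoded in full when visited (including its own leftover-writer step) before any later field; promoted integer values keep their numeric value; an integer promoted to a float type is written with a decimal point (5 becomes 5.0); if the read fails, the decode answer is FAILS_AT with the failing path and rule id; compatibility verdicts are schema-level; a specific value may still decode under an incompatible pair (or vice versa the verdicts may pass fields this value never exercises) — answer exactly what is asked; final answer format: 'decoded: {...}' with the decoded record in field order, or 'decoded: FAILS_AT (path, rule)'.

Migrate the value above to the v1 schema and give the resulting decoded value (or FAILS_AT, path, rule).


decoded: {"channel": "ADMIN", "tags": null, "contact": null, "nickname": "omega", "avatar": 0x1A2B}

in Shipment below, arrows point writer -> reader
decoding the Shipment value with the v1 reader:
  channel := "ADMIN" (no value, default fills)
  tags := null (not supplied -> null)
  contact := null (not supplied -> null)
  nickname := "omega"
  avatar := 0x1A2B
  => decoded: {"channel": "ADMIN", "tags": null, "contact": null, "nickname": "omega", "avatar": 0x1A2B}
diffs on Shipment not affecting the asked answer:
  enum Priority (field channel in record Shipment): symbol GUEST removed -> matters for Shipment compatibility verdicts, not for this value's decode
  added field blob to record Shipment: optional bytes, tag 22 (in v2 it sits immediately before contact) -> matters for Shipment compatibility verdicts, not for this value's decode
  renamed field active to verified in record Meta -> matters for Shipment compatibility verdicts, not for this value's decode
  added field attempts to record Meta: required int64, tag 26 (in v2 it sits immediately before retries) -> matters for Shipment compatibility verdicts, not for this value's decode


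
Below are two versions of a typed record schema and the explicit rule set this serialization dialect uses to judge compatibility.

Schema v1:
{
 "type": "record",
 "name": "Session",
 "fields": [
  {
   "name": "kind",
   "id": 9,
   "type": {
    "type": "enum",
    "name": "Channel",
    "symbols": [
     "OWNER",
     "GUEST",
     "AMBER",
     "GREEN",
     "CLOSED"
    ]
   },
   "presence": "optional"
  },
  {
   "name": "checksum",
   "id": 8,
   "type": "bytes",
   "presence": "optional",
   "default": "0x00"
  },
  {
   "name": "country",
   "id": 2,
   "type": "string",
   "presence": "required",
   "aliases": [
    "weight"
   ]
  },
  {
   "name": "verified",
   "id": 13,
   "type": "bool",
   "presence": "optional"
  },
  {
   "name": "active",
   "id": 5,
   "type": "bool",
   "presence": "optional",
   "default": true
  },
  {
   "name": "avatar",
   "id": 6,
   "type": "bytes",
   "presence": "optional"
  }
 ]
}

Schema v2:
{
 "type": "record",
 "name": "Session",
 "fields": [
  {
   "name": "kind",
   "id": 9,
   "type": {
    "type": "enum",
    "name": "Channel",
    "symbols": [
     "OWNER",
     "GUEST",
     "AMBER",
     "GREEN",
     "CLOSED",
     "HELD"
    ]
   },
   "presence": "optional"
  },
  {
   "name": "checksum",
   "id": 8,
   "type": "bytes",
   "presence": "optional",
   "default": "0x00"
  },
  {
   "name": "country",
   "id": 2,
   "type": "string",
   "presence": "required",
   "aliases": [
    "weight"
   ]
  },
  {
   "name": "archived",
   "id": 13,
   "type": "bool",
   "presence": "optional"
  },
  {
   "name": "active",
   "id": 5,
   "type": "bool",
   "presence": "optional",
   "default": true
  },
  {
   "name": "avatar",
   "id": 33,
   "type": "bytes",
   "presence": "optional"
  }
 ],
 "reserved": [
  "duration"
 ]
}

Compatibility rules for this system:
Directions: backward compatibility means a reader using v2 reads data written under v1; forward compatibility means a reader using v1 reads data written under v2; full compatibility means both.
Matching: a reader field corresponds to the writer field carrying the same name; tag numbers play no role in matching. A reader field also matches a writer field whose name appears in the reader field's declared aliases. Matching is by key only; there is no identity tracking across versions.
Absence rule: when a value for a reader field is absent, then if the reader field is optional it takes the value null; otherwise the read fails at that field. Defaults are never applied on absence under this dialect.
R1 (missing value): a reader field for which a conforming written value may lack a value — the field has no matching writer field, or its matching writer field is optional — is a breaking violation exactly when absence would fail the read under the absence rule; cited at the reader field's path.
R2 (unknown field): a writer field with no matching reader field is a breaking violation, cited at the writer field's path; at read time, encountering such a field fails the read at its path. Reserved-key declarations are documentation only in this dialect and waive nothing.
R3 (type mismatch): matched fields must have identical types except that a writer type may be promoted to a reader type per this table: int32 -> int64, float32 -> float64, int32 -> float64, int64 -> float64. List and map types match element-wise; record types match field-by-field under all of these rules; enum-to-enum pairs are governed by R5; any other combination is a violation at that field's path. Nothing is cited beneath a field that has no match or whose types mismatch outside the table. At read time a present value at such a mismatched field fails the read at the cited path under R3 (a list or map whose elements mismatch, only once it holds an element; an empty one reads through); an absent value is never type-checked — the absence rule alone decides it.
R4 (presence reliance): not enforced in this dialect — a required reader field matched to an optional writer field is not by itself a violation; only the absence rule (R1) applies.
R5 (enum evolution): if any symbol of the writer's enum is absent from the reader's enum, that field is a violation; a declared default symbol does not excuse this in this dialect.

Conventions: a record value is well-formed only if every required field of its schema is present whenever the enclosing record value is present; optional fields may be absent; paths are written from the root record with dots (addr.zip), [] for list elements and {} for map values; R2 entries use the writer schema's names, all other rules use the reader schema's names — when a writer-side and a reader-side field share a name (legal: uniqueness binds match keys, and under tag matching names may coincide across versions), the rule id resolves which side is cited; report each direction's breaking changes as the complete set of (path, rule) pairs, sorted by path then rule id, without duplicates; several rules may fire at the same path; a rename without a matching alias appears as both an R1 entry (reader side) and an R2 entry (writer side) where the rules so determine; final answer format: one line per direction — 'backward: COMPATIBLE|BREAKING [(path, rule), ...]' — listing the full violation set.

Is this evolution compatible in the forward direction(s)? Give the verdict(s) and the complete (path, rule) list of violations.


in Session below, arrows point writer -> reader
checking forward for Session: reader v1 against writer v2:
  kind <- kind (Channel -> Channel, writer optional)
  checksum <- checksum (bytes -> bytes, writer optional)
  country <- country (string -> string, writer required)
  no writer field matches reader verified
  active <- active (bool -> bool, writer optional)
  avatar <- avatar (bytes -> bytes, writer optional)
  writer archived: unknown to reader
  breaking: (archived, R2)
  breaking: (kind, R5)
  => 2 violation(s): forward is BREAKING for Session
diffs on Session not affecting the asked answer:
  field avatar in record Session: tag 6 changed to 33 -> inert for the asked Session verdict: nothing fires

forward: BREAKING [(archived, R2), (kind, R5)]


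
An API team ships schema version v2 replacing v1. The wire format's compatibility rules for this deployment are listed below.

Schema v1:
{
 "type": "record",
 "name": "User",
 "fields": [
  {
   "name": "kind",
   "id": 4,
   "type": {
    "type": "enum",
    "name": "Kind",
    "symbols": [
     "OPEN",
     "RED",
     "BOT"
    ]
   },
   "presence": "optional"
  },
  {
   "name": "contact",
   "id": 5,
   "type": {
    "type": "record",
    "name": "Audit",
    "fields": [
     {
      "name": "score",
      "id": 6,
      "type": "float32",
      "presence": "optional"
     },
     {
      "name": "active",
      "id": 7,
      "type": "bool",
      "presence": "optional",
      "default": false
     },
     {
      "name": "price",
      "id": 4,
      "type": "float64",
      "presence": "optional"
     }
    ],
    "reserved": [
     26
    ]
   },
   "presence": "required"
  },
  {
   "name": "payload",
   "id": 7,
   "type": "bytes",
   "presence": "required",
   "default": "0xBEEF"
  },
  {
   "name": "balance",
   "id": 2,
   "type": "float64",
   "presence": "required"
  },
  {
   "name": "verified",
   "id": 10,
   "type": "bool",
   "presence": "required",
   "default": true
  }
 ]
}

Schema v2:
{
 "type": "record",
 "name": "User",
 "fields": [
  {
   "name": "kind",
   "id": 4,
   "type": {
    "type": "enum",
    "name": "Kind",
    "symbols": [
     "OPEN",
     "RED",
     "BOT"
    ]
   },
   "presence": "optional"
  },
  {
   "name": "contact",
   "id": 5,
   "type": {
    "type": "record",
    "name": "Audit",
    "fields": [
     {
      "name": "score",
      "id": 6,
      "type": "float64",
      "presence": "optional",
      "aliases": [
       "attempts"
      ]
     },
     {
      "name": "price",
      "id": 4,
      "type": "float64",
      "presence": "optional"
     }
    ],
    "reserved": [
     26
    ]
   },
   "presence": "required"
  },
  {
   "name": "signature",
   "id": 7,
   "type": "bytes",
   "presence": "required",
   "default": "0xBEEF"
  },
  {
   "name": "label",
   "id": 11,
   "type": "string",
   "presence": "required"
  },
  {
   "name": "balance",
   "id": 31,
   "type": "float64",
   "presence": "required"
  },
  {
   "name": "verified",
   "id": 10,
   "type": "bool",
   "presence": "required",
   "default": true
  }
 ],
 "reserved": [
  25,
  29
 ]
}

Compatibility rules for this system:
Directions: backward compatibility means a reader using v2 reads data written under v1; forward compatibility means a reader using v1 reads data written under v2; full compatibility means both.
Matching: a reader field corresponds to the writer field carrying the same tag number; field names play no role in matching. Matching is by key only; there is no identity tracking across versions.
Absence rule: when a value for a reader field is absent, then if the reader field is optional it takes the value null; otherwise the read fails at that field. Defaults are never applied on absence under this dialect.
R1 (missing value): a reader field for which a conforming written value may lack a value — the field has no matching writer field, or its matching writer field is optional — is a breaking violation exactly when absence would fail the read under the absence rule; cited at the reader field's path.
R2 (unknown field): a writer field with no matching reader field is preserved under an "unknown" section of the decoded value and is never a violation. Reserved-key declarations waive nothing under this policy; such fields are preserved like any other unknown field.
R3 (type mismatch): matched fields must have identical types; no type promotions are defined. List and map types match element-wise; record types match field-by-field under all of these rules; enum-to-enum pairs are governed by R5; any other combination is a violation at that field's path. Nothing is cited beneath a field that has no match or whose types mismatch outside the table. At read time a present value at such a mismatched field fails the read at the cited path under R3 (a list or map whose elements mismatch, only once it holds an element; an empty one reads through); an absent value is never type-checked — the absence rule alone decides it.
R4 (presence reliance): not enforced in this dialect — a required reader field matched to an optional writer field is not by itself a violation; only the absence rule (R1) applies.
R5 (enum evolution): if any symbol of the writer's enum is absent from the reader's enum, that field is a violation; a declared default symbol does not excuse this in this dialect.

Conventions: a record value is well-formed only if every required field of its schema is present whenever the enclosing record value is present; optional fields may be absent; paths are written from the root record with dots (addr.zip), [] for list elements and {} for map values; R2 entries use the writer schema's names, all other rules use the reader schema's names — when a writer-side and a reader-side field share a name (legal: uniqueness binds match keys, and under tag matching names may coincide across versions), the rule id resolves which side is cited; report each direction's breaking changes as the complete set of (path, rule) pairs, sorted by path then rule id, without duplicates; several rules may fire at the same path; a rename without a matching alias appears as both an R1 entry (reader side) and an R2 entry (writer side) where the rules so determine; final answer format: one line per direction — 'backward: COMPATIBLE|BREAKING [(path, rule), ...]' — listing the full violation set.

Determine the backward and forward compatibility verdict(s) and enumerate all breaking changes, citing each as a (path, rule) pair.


backward: BREAKING [(balance, R1), (contact.score, R3), (label, R1)]; forward: BREAKING [(balance, R1), (contact.score, R3)]

the writer's type comes first in each User pair
backward on User — v2 reading data written by v1:
  writer optional, Kind -> Kind: reader kind maps from writer kind
  writer required, Audit -> Audit: reader contact maps from writer contact
  writer required, bytes -> bytes: reader signature maps from writer payload
  label has no writer counterpart
  balance has no writer counterpart
  writer required, bool -> bool: reader verified maps from writer verified
  writer balance: unknown to reader
  writer optional, float32 -> float64: reader contact.score maps from writer contact.score
  writer optional, float64 -> float64: reader contact.price maps from writer contact.price
  writer contact.active: unknown to reader
  rule R1 violated at balance
  rule R3 violated at contact.score
  rule R1 violated at label
  backward on User therefore BREAKING (3)
forward on User — v1 reading data written by v2:
  writer optional, Kind -> Kind: reader kind maps from writer kind
  writer required, Audit -> Audit: reader contact maps from writer contact
  writer required, bytes -> bytes: reader payload maps from writer signature
  balance has no writer counterpart
  writer required, bool -> bool: reader verified maps from writer verified
  writer label: unknown to reader
  writer balance: unknown to reader
  writer optional, float64 -> float32: reader contact.score maps from writer contact.score
  contact.active has no writer counterpart
  writer optional, float64 -> float64: reader contact.price maps from writer contact.price
  rule R1 violated at balance
  rule R3 violated at contact.score
  forward on User therefore BREAKING (2)


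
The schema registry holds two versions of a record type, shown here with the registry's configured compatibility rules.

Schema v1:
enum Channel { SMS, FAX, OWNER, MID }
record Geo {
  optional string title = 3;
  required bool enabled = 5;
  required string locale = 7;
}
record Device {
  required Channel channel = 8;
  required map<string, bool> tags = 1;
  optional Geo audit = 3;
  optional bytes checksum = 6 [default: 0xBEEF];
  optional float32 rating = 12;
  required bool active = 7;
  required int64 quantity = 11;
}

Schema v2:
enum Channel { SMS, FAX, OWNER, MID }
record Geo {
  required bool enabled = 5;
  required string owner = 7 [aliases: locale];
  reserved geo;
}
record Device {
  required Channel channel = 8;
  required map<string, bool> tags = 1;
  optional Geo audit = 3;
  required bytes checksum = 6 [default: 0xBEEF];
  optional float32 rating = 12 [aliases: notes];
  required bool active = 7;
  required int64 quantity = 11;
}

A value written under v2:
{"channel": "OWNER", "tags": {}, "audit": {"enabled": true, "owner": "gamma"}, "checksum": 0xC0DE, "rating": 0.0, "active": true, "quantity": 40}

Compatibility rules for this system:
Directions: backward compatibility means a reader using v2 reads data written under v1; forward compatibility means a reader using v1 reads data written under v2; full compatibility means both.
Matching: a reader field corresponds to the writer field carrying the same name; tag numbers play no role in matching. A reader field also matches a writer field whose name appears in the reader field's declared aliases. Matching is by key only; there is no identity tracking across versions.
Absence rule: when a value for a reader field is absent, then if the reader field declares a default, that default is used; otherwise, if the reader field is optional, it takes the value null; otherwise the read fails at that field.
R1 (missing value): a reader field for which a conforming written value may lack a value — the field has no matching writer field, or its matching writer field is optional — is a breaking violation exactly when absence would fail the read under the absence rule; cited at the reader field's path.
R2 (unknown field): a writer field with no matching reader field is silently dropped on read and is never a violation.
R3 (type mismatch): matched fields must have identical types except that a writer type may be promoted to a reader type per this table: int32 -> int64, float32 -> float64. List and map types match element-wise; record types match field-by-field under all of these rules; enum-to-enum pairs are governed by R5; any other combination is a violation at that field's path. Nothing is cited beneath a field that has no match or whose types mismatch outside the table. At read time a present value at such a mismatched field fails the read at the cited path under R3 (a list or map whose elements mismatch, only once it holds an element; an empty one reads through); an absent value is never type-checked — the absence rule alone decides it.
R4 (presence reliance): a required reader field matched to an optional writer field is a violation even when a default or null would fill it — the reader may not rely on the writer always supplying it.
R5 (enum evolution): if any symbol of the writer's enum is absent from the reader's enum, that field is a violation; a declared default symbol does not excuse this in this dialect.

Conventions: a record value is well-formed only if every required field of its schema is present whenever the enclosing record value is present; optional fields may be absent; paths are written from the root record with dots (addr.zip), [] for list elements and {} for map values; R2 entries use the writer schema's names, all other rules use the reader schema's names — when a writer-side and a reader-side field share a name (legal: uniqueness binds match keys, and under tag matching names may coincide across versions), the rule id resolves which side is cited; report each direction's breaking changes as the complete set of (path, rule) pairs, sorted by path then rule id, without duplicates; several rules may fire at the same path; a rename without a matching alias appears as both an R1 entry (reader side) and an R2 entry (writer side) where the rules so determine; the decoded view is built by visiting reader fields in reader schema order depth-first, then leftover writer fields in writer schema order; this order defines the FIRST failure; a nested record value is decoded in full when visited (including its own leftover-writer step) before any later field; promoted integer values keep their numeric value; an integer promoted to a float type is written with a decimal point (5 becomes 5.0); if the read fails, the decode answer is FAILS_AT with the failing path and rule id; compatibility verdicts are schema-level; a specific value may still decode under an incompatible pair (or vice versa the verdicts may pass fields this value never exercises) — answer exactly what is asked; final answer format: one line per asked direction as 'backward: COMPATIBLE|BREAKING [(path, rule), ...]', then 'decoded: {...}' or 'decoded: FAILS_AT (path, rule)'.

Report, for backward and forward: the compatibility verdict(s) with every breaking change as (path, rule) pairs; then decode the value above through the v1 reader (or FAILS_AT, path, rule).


arrows below run writer -> reader for Device
backward for Device (reader v2, writer v1):
  writer required, Channel -> Channel: reader channel maps from writer channel
  writer required, map<string, bool> -> map<string, bool>: reader tags maps from writer tags
  writer optional, Geo -> Geo: reader audit maps from writer audit
  writer optional, bytes -> bytes: reader checksum maps from writer checksum
  writer optional, float32 -> float32: reader rating maps from writer rating
  writer required, bool -> bool: reader active maps from writer active
  writer required, int64 -> int64: reader quantity maps from writer quantity
  writer required, bool -> bool: reader audit.enabled maps from writer audit.enabled
  writer required, string -> string: reader audit.owner maps from writer audit.locale
  writer field audit.title has no reader counterpart
  R4 fires at checksum
  backward on Device therefore BREAKING (1)
forward for Device (reader v1, writer v2):
  writer required, Channel -> Channel: reader channel maps from writer channel
  writer required, map<string, bool> -> map<string, bool>: reader tags maps from writer tags
  writer optional, Geo -> Geo: reader audit maps from writer audit
  writer required, bytes -> bytes: reader checksum maps from writer checksum
  writer optional, float32 -> float32: reader rating maps from writer rating
  writer required, bool -> bool: reader active maps from writer active
  writer required, int64 -> int64: reader quantity maps from writer quantity
  no writer field matches reader audit.title
  writer required, bool -> bool: reader audit.enabled maps from writer audit.enabled
  no writer field matches reader audit.locale
  writer field audit.owner has no reader counterpart
  R1 fires at audit.locale
  forward on Device therefore BREAKING (1)
decode walk for Device under reader schema v1:
  channel := "OWNER"
  tags := {}
  audit.title := null (not supplied -> null)
  audit.enabled := true
  read fails at audit.locale under R1 (no fill)
  => FAILS_AT (audit.locale, R1)

backward: BREAKING [(checksum, R4)]; forward: BREAKING [(audit.locale, R1)]; decoded: FAILS_AT (audit.locale, R1)


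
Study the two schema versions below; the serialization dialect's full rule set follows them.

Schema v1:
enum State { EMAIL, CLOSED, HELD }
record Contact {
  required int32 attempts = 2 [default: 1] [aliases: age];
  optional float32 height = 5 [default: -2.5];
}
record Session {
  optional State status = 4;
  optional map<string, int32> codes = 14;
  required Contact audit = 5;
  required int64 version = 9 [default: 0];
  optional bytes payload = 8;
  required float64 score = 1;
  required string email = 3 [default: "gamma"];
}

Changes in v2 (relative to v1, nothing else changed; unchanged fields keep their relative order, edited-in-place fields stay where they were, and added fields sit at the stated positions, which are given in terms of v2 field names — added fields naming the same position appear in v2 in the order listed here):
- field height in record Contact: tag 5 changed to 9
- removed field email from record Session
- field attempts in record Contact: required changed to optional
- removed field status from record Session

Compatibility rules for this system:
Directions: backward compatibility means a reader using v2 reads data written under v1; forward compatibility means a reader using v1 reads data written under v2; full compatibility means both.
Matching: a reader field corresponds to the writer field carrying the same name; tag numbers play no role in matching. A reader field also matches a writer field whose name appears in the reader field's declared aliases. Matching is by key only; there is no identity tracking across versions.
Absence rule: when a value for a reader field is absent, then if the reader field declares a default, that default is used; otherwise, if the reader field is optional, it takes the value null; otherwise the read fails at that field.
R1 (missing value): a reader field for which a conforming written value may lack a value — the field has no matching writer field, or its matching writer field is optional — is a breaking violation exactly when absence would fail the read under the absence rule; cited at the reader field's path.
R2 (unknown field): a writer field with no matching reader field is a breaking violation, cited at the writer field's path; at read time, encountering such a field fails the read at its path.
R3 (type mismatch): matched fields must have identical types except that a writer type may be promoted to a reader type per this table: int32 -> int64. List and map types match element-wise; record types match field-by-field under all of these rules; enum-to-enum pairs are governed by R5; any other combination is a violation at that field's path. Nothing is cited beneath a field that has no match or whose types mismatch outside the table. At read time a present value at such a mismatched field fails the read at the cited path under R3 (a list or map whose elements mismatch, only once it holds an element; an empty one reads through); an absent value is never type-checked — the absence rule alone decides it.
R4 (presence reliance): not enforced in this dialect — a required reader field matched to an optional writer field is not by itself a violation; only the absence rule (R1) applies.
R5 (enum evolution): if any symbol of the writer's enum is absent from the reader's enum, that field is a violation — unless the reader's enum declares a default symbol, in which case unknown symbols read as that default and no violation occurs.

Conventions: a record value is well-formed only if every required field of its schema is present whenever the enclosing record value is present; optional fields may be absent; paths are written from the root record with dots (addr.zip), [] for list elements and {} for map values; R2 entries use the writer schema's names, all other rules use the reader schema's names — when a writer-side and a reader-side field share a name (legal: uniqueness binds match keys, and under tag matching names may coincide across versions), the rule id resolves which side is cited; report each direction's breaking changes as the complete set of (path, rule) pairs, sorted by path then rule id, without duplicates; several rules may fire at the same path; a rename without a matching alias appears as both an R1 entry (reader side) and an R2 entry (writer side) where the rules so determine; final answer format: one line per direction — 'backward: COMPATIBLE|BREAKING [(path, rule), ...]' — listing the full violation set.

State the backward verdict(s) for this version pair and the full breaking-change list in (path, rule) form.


backward: BREAKING [(email, R2), (status, R2)]

each type pair in Session: writer, then reader
backward pass over Session, reader schema v2, writer schema v1:
  writer optional, map<string, int32> -> map<string, int32>: reader codes maps from writer codes
  writer required, Contact -> Contact: reader audit maps from writer audit
  writer required, int64 -> int64: reader version maps from writer version
  writer optional, bytes -> bytes: reader payload maps from writer payload
  writer required, float64 -> float64: reader score maps from writer score
  leftover writer field: status
  leftover writer field: email
  writer required, int32 -> int32: reader audit.attempts maps from writer audit.attempts
  writer optional, float32 -> float32: reader audit.height maps from writer audit.height
  violation R2 at email
  violation R2 at status
  => backward verdict for Session: BREAKING, 2 violation(s)
diffs on Session not affecting the asked answer:
  field height in record Contact: tag 5 changed to 9 -> no rule fires on it in Session's dialect; the asked verdict holds
  field attempts in record Contact: required changed to optional -> no rule fires on it in Session's dialect; the asked verdict holds


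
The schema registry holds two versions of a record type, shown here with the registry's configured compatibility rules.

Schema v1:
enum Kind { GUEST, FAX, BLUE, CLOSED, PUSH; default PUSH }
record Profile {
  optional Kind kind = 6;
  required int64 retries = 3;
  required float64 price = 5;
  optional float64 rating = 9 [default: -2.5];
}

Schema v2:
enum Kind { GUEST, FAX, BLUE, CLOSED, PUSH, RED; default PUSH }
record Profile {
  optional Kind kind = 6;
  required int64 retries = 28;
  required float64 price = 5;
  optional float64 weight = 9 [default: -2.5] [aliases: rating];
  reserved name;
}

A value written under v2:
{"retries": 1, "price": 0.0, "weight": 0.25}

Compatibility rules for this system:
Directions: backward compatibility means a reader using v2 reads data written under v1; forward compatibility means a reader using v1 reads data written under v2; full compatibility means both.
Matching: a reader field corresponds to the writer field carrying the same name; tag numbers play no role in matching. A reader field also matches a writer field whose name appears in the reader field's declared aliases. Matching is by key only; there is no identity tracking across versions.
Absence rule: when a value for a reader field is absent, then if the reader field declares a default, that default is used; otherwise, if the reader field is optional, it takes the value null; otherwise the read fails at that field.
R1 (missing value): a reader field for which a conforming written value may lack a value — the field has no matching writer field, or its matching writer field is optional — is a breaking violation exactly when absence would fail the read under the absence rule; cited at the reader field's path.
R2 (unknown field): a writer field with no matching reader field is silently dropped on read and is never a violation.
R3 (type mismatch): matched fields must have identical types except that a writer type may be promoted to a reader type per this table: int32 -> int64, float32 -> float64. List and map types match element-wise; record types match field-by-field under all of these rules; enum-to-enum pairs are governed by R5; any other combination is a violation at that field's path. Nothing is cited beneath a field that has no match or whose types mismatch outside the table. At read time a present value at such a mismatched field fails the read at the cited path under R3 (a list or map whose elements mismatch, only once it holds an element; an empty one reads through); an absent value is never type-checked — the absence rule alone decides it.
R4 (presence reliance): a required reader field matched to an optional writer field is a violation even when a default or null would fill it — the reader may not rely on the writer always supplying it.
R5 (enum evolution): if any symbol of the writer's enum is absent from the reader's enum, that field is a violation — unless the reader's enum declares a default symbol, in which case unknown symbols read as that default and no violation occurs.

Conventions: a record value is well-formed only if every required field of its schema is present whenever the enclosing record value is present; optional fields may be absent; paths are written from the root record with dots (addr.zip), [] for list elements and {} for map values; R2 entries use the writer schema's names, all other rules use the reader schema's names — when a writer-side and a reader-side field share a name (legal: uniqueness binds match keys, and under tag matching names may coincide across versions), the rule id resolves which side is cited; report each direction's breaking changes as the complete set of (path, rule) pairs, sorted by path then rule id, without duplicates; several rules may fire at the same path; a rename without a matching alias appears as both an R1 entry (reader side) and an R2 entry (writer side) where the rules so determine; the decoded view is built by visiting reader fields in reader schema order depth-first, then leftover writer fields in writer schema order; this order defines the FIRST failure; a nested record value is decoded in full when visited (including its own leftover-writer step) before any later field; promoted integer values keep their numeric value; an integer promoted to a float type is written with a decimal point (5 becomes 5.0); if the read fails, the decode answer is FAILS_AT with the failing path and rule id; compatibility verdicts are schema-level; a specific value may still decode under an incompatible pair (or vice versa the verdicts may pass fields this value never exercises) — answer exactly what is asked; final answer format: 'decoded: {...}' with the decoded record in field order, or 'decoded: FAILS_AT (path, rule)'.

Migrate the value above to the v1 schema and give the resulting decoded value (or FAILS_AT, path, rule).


decoded: {"kind": null, "retries": 1, "price": 0.0, "rating": -2.5}

each type pair in Profile: writer, then reader
migrating the Profile value to v1:
  kind := null (absent, optional -> null)
  retries := 1
  price := 0.0
  rating := -2.5 (absent -> default)
  writer weight: unknown -> dropped
  => decoded: {"kind": null, "retries": 1, "price": 0.0, "rating": -2.5}
the rest of the Profile diff is inert for this question:
  field retries in record Profile: tag 3 changed to 28 -> fires no rule on Profile under this dialect and leaves the result unchanged
  enum Kind (field kind in record Profile): symbol RED added -> fires no rule on Profile under this dialect and leaves the result unchanged
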